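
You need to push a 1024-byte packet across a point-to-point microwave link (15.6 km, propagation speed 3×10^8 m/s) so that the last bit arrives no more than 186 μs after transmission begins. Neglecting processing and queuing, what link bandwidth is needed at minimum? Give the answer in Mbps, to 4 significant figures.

L = 8192 bits.
Propagation delay = 15600 / 300000000 = 52 μs.
Transmission budget = 186 − 52 = 134 μs.
R ≥ L / t_tx = 8192 bits / 0.000134 s = 61.13 Mbps.

61.13 Mbps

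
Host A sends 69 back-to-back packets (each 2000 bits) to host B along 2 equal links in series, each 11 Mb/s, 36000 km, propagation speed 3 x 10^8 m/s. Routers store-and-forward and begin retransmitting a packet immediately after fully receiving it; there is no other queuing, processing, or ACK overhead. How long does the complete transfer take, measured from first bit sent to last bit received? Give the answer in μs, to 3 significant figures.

Per-hop transmission t_tx = L/R = 2000/11000000 = 181.818 μs.
Per-hop propagation t_prop = 36000000/300000000 = 120000 μs.
Pipeline fill: first packet needs 2·t_tx to clear all hops; remaining 68 packets each add one t_tx.
Total = (2+69-1)·t_tx + 2·t_prop = 70·181.818 + 2·120000 = 253000 μs.

253000 μs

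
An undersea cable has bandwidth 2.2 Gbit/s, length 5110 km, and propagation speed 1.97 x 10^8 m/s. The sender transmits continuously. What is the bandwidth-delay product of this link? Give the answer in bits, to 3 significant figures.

Propagation delay = 5110000 / 197000000 = 0.0259391 s.
BDP = R × t_prop = 2200000000 × 0.0259391 = 57066000 bits.

57100000 bits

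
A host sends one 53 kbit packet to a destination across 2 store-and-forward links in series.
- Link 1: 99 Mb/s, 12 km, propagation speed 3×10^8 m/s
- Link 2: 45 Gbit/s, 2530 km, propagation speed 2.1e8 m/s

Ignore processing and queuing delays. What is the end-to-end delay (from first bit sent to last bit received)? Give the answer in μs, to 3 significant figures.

12600 μs

L = 53000 bits.
Transmission delays (L/R per hop): 535.354, 1.17778 μs; sum = 536.531 μs.
Propagation delays (d/s per hop): 40, 12047.6 μs; sum = 12087.6 μs.
End-to-end = 12600 μs.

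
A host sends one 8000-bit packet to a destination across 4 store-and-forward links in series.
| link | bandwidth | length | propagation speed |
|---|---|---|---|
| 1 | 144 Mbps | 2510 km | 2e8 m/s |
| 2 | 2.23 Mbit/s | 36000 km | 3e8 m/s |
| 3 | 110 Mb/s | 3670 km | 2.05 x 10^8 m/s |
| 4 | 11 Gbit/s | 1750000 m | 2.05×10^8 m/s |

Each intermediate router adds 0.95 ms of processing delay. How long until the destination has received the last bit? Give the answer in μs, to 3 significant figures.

Transmission delays (L/R per hop): 55.5556, 3587.44, 72.7273, 0.727273 μs; sum = 3716.45 μs.
Propagation delays (d/s per hop): 12550, 120000, 17902.4, 8536.59 μs; sum = 158989 μs.
Processing at 3 router(s): 3 × 0.95 ms = 2850 μs.
End-to-end = 166000 μs.

166000 μs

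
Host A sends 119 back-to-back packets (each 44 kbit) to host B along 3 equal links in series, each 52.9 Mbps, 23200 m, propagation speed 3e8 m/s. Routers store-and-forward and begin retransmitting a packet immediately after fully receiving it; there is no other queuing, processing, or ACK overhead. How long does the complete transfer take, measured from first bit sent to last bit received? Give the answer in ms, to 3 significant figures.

Per-hop transmission t_tx = L/R = 44000/52900000 = 0.831758 ms.
Per-hop propagation t_prop = 23200/300000000 = 0.0773333 ms.
Pipeline fill: first packet needs 3·t_tx to clear all hops; remaining 118 packets each add one t_tx.
Total = (3+119-1)·t_tx + 3·t_prop = 121·0.831758 + 3·0.0773333 = 101 ms.

101 ms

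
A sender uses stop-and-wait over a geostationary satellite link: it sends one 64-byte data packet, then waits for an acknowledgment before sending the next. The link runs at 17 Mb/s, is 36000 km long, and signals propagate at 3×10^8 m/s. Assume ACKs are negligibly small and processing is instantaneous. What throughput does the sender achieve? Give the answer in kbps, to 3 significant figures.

2.13 kbps

t_tx = L/R = 512/17000000 = 3.01176e-05 s.
t_prop = 36000000/300000000 = 0.12 s; RTT = 0.24 s.
Cycle = t_tx + RTT = 0.24003 s.
Throughput = L / cycle = 512 / 0.24003 = 2.13 kbps.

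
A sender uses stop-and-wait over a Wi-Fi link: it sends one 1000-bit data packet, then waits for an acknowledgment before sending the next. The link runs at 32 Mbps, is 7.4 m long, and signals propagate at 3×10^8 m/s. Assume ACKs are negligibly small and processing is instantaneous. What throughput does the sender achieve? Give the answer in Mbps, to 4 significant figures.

t_tx = L/R = 1000/32000000 = 3.125e-05 s.
t_prop = 7.4/300000000 = 2.46667e-08 s; RTT = 4.93333e-08 s.
Cycle = t_tx + RTT = 3.12993e-05 s.
Throughput = L / cycle = 1000 / 3.12993e-05 = 31.95 Mbps.

31.95 Mbps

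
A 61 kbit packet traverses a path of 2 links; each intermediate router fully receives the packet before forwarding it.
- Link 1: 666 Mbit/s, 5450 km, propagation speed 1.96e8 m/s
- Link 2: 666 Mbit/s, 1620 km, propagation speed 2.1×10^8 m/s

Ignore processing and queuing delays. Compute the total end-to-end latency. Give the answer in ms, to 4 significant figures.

35.70 ms

L = 61000 bits.
Transmission delay per hop = L/R = 61000/666000000 = 0.0915916 ms; 2 hops → 0.183183 ms.
Propagation delays (d/s per hop): 27.8061, 7.71429 ms; sum = 35.5204 ms.
End-to-end = 35.70 ms.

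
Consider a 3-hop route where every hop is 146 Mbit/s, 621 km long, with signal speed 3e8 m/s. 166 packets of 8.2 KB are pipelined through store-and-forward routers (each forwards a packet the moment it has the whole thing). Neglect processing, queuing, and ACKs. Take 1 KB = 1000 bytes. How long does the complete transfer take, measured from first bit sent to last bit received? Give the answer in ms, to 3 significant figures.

81.7 ms

Per-hop transmission t_tx = L/R = 65600/146000000 = 0.449315 ms.
Per-hop propagation t_prop = 621000/300000000 = 2.07 ms.
Pipeline fill: first packet needs 3·t_tx to clear all hops; remaining 165 packets each add one t_tx.
Total = (3+166-1)·t_tx + 3·t_prop = 168·0.449315 + 3·2.07 = 81.7 ms.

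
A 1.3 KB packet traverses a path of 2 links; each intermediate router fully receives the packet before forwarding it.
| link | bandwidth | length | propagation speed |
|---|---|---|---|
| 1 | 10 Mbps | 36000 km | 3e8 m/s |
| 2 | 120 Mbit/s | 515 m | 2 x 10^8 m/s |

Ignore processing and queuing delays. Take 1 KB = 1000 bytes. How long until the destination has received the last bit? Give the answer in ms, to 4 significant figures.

121.1 ms

L = 10400 bits.
Transmission delays (L/R per hop): 1.04, 0.0866667 ms; sum = 1.12667 ms.
Propagation delays (d/s per hop): 120, 0.002575 ms; sum = 120.003 ms.
End-to-end = 121.1 ms.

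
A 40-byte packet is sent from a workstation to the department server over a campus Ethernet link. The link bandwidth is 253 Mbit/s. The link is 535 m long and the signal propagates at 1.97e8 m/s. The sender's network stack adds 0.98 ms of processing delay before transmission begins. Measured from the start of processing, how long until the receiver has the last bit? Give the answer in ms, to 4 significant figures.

0.9840 ms

L = 40 × 8 = 320 bits.
Transmission delay = L/R = 320 / 253000000 = 0.00126482 ms.
Propagation delay = d/s = 535 m / 197000000 m/s = 0.00271574 ms.
Plus processing delay 0.98 ms = 0.98 ms.
Total = 0.9840 ms.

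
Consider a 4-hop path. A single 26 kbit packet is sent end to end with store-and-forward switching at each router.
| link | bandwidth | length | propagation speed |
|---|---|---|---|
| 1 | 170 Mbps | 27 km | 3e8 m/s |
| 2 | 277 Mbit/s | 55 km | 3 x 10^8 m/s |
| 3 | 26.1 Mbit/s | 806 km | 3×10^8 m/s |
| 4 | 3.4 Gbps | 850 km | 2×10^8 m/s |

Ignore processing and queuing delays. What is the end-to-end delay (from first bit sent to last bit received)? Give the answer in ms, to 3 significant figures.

L = 26000 bits.
Transmission delays (L/R per hop): 0.152941, 0.0938628, 0.996169, 0.00764706 ms; sum = 1.25062 ms.
Propagation delays (d/s per hop): 0.09, 0.183333, 2.68667, 4.25 ms; sum = 7.21 ms.
End-to-end = 8.46 ms.

8.46 ms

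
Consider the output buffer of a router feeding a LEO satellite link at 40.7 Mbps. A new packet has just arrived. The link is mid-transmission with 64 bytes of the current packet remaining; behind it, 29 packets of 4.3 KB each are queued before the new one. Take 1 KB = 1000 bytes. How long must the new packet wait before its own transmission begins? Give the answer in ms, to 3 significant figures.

24.5 ms

Each queued packet: L/R = 34400/40700000 = 0.845209 ms.
29 queued → 24.5111 ms.
Plus remaining 512 bits of current packet: 0.0125799 ms.
Queuing delay = 24.5 ms.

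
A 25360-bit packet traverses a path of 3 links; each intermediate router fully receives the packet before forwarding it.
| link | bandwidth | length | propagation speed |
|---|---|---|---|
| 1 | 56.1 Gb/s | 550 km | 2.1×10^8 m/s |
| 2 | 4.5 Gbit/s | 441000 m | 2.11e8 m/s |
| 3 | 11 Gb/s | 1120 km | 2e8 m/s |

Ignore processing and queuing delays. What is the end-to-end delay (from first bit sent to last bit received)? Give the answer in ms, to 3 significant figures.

Transmission delays (L/R per hop): 0.00045205, 0.00563556, 0.00230545 ms; sum = 0.00839306 ms.
Propagation delays (d/s per hop): 2.61905, 2.09005, 5.6 ms; sum = 10.3091 ms.
End-to-end = 10.3 ms.

10.3 ms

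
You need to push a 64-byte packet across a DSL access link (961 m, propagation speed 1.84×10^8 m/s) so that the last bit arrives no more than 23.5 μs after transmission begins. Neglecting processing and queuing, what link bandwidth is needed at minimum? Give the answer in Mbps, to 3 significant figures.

L = 512 bits.
Propagation delay = 961 / 184000000 = 5.22283 μs.
Transmission budget = 23.5 − 5.22283 = 18.2772 μs.
R ≥ L / t_tx = 512 bits / 1.82772e-05 s = 28.0 Mbps.

28.0 Mbps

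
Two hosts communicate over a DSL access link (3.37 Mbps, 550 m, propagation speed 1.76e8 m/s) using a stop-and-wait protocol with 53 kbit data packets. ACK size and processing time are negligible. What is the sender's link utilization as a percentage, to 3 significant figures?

t_tx = L/R = 53000/3370000 = 0.015727 s.
t_prop = 550/176000000 = 3.125e-06 s; RTT = 6.25e-06 s.
Cycle = t_tx + RTT = 0.0157333 s.
Utilization = t_tx / cycle = 0.015727/0.0157333 = 100 %.

100 %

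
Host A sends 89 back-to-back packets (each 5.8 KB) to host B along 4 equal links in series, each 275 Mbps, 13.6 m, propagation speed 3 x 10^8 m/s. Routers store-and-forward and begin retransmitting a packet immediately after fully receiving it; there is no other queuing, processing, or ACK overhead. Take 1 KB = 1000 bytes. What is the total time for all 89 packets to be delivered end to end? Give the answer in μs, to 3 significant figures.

Per-hop transmission t_tx = L/R = 46400/275000000 = 168.727 μs.
Per-hop propagation t_prop = 13.6/300000000 = 0.0453333 μs.
Pipeline fill: first packet needs 4·t_tx to clear all hops; remaining 88 packets each add one t_tx.
Total = (4+89-1)·t_tx + 4·t_prop = 92·168.727 + 4·0.0453333 = 15500 μs.

15500 μs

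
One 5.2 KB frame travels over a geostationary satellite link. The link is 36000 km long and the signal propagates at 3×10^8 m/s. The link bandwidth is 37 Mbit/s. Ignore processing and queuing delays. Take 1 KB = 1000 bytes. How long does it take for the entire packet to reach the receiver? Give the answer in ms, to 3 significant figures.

L = 41600 bits.
Transmission delay = L/R = 41600 / 37000000 = 1.12432 ms.
Propagation delay = d/s = 36000000 m / 300000000 m/s = 120 ms.
Total = 121 ms.

121 ms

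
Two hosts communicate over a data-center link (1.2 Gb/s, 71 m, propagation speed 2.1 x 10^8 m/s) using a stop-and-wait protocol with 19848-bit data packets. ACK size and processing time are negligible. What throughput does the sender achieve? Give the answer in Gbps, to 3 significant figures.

1.15 Gbps

t_tx = L/R = 19848/1200000000 = 1.654e-05 s.
t_prop = 71/210000000 = 3.38095e-07 s; RTT = 6.7619e-07 s.
Cycle = t_tx + RTT = 1.72162e-05 s.
Throughput = L / cycle = 19848 / 1.72162e-05 = 1.15 Gbps.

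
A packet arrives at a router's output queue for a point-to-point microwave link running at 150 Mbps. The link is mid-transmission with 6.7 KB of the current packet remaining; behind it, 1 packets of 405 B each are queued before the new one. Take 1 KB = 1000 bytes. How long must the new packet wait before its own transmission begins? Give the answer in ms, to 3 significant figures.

0.379 ms

Each queued packet: L/R = 3240/150000000 = 0.0216 ms.
1 queued → 0.0216 ms.
Plus remaining 53600 bits of current packet: 0.357333 ms.
Queuing delay = 0.379 ms.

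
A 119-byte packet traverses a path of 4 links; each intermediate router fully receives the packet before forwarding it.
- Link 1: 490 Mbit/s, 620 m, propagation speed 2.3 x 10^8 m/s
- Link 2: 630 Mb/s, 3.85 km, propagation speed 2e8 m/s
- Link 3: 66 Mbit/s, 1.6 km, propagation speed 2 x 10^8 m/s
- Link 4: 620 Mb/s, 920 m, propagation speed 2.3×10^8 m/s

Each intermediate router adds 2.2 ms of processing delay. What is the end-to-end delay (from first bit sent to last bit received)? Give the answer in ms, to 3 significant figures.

L = 119 × 8 = 952 bits.
Transmission delays (L/R per hop): 0.00194286, 0.00151111, 0.0144242, 0.00153548 ms; sum = 0.0194137 ms.
Propagation delays (d/s per hop): 0.00269565, 0.01925, 0.008, 0.004 ms; sum = 0.0339457 ms.
Processing at 3 router(s): 3 × 2.2 ms = 6.6 ms.
End-to-end = 6.65 ms.

6.65 ms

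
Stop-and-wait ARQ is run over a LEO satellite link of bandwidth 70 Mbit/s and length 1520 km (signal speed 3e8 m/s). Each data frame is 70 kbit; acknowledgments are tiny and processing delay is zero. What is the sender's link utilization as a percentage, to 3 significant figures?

8.98 %

t_tx = L/R = 70000/70000000 = 0.001 s.
t_prop = 1520000/300000000 = 0.00506667 s; RTT = 0.0101333 s.
Cycle = t_tx + RTT = 0.0111333 s.
Utilization = t_tx / cycle = 0.001/0.0111333 = 8.98 %.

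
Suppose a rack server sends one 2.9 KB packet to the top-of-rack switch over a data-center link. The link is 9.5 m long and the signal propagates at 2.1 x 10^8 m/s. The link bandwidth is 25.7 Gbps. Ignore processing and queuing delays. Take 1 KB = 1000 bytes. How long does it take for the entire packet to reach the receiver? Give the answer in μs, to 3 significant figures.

0.948 μs

L = 23200 bits.
Transmission delay = L/R = 23200 / 25700000000 = 0.902724 μs.
Propagation delay = d/s = 9.5 m / 210000000 m/s = 0.0452381 μs.
Total = 0.948 μs.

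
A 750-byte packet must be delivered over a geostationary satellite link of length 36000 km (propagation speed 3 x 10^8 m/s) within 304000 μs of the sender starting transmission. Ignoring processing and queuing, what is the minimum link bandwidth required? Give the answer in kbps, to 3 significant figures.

32.6 kbps

L = 6000 bits.
Propagation delay = 36000000 / 300000000 = 120000 μs.
Transmission budget = 304000 − 120000 = 184000 μs.
R ≥ L / t_tx = 6000 bits / 0.184 s = 32.6 kbps.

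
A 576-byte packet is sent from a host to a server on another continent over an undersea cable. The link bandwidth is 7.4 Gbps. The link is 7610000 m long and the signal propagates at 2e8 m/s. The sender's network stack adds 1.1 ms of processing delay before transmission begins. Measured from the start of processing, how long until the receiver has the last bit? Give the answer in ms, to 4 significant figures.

L = 576 × 8 = 4608 bits.
Transmission delay = L/R = 4608 / 7400000000 = 0.000622703 ms.
Propagation delay = d/s = 7610000 m / 200000000 m/s = 38.05 ms.
Plus processing delay 1.1 ms = 1.1 ms.
Total = 39.15 ms.

39.15 ms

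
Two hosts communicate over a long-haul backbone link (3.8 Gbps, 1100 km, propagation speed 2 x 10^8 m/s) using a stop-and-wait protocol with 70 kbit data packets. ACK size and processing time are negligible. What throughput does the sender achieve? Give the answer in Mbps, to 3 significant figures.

6.35 Mbps

t_tx = L/R = 70000/3800000000 = 1.84211e-05 s.
t_prop = 1100000/200000000 = 0.0055 s; RTT = 0.011 s.
Cycle = t_tx + RTT = 0.0110184 s.
Throughput = L / cycle = 70000 / 0.0110184 = 6.35 Mbps.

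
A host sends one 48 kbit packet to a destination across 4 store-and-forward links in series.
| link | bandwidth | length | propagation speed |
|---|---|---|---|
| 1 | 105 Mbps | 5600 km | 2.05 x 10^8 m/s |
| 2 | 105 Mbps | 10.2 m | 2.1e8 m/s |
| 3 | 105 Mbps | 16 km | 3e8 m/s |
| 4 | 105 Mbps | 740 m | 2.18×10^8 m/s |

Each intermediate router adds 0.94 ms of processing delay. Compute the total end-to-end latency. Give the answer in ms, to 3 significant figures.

L = 48000 bits.
Transmission delay per hop = L/R = 48000/105000000 = 0.457143 ms; 4 hops → 1.82857 ms.
Propagation delays (d/s per hop): 27.3171, 4.85714e-05, 0.0533333, 0.0033945 ms; sum = 27.3738 ms.
Processing at 3 router(s): 3 × 0.94 ms = 2.82 ms.
End-to-end = 32.0 ms.

32.0 ms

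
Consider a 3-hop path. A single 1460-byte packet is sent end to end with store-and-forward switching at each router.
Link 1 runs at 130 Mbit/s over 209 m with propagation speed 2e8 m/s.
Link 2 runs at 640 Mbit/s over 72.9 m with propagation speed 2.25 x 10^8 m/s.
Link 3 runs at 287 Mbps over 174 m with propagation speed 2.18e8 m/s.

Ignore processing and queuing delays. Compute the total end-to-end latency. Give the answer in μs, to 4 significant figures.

151.0 μs

L = 1460 × 8 = 11680 bits.
Transmission delays (L/R per hop): 89.8462, 18.25, 40.6969 μs; sum = 148.793 μs.
Propagation delays (d/s per hop): 1.045, 0.324, 0.798165 μs; sum = 2.16717 μs.
End-to-end = 151.0 μs.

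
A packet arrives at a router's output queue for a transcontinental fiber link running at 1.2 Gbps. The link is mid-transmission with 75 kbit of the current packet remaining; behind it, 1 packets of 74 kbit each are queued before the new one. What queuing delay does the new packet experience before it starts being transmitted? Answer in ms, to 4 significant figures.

Each queued packet: L/R = 74000/1200000000 = 0.0616667 ms.
1 queued → 0.0616667 ms.
Plus remaining 75000 bits of current packet: 0.0625 ms.
Queuing delay = 0.1242 ms.

0.1242 ms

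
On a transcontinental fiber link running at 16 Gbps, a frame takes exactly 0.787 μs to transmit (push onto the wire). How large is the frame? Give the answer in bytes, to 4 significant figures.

1574 bytes

L = R × t_tx = 16000000000 b/s × 7.87e-07 s = 12592 bits.
In bytes: 12592 / 8 = 1574 bytes.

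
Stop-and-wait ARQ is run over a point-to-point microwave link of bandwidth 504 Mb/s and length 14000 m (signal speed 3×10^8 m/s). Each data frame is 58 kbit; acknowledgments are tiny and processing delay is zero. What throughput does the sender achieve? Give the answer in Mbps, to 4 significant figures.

278.3 Mbps

t_tx = L/R = 58000/504000000 = 0.000115079 s.
t_prop = 14000/300000000 = 4.66667e-05 s; RTT = 9.33333e-05 s.
Cycle = t_tx + RTT = 0.000208413 s.
Throughput = L / cycle = 58000 / 0.000208413 = 278.3 Mbps.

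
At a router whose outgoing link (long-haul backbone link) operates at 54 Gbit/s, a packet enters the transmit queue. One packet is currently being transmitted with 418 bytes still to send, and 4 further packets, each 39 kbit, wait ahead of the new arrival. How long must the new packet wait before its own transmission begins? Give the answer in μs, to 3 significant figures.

2.95 μs

Each queued packet: L/R = 39000/54000000000 = 0.722222 μs.
4 queued → 2.88889 μs.
Plus remaining 3344 bits of current packet: 0.0619259 μs.
Queuing delay = 2.95 μs.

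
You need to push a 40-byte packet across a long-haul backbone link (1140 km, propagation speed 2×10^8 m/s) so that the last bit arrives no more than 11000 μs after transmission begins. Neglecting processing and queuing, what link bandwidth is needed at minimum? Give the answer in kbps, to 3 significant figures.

60.4 kbps

L = 320 bits.
Propagation delay = 1140000 / 200000000 = 5700 μs.
Transmission budget = 11000 − 5700 = 5300 μs.
R ≥ L / t_tx = 320 bits / 0.0053 s = 60.4 kbps.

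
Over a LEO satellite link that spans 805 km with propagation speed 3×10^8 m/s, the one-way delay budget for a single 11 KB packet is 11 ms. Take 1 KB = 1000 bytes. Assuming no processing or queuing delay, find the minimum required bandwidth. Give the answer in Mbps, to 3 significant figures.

10.6 Mbps

L = 88000 bits.
Propagation delay = 805000 / 300000000 = 2.68333 ms.
Transmission budget = 11 − 2.68333 = 8.31667 ms.
R ≥ L / t_tx = 88000 bits / 0.00831667 s = 10.6 Mbps.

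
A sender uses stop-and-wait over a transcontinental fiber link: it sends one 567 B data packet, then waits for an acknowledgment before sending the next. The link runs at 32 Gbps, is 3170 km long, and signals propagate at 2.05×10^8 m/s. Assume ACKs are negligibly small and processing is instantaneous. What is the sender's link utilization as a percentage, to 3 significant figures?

0.000458 %

t_tx = L/R = 4536/32000000000 = 1.4175e-07 s.
t_prop = 3170000/2.05e+08 = 0.0154634 s; RTT = 0.0309268 s.
Cycle = t_tx + RTT = 0.030927 s.
Utilization = t_tx / cycle = 1.4175e-07/0.030927 = 0.000458 %.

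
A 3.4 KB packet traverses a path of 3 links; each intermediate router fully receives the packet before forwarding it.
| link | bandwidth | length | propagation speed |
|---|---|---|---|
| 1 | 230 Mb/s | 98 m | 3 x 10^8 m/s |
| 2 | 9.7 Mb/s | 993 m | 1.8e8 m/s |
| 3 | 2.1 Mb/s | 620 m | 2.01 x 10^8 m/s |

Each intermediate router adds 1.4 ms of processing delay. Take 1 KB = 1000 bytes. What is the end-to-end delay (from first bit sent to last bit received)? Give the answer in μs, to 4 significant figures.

18680 μs

L = 27200 bits.
Transmission delays (L/R per hop): 118.261, 2804.12, 12952.4 μs; sum = 15874.8 μs.
Propagation delays (d/s per hop): 0.326667, 5.51667, 3.08458 μs; sum = 8.92791 μs.
Processing at 2 router(s): 2 × 1.4 ms = 2800 μs.
End-to-end = 18680 μs.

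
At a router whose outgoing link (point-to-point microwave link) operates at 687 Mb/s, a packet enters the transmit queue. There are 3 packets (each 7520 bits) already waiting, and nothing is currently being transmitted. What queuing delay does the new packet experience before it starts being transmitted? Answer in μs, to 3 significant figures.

32.8 μs

Each queued packet: L/R = 7520/687000000 = 10.9461 μs.
3 queued → 32.8384 μs.
Queuing delay = 32.8 μs.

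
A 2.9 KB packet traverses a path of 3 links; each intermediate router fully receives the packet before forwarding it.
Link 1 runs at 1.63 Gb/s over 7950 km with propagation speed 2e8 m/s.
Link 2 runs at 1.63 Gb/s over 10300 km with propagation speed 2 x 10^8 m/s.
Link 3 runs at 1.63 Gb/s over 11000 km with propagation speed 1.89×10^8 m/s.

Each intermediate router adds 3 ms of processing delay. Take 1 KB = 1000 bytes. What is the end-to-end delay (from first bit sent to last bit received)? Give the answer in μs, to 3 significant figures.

L = 23200 bits.
Transmission delay per hop = L/R = 23200/1630000000 = 14.2331 μs; 3 hops → 42.6994 μs.
Propagation delays (d/s per hop): 39750, 51500, 58201.1 μs; sum = 149451 μs.
Processing at 2 router(s): 2 × 3 ms = 6000 μs.
End-to-end = 155000 μs.

155000 μs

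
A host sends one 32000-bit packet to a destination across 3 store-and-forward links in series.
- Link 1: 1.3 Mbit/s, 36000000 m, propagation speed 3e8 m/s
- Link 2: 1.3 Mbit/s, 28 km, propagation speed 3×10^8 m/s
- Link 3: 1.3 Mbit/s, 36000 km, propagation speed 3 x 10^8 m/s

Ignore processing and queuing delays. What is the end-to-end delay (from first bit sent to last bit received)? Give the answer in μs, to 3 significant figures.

314000 μs

Transmission delay per hop = L/R = 32000/1300000 = 24615.4 μs; 3 hops → 73846.2 μs.
Propagation delays (d/s per hop): 120000, 93.3333, 120000 μs; sum = 240093 μs.
End-to-end = 314000 μs.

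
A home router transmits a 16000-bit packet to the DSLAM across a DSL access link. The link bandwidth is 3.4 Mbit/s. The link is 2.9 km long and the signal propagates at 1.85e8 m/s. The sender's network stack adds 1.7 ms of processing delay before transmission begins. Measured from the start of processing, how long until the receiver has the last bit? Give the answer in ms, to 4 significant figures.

Transmission delay = L/R = 16000 / 3400000 = 4.70588 ms.
Propagation delay = d/s = 2900 m / 185000000 m/s = 0.0156757 ms.
Plus processing delay 1.7 ms = 1.7 ms.
Total = 6.422 ms.

6.422 ms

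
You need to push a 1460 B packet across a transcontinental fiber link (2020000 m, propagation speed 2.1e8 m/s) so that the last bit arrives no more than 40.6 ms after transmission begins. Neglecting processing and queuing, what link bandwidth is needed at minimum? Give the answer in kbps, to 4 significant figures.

377.0 kbps

L = 11680 bits.
Propagation delay = 2020000 / 210000000 = 9.61905 ms.
Transmission budget = 40.6 − 9.61905 = 30.981 ms.
R ≥ L / t_tx = 11680 bits / 0.030981 s = 377.0 kbps.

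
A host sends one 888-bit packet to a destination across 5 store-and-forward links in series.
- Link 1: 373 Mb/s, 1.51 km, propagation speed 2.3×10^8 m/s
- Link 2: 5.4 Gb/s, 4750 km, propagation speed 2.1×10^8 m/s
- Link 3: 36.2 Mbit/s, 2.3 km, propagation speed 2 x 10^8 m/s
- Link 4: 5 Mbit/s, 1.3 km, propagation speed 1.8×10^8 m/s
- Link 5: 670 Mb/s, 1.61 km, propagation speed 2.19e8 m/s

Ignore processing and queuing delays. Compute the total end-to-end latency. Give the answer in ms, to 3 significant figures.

22.9 ms

Transmission delays (L/R per hop): 0.0023807, 0.000164444, 0.0245304, 0.1776, 0.00132537 ms; sum = 0.206001 ms.
Propagation delays (d/s per hop): 0.00656522, 22.619, 0.0115, 0.00722222, 0.0073516 ms; sum = 22.6517 ms.
End-to-end = 22.9 ms.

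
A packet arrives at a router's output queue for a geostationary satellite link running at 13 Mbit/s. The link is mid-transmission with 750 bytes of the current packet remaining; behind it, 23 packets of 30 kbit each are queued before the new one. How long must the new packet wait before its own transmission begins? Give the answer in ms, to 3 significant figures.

53.5 ms

Each queued packet: L/R = 30000/13000000 = 2.30769 ms.
23 queued → 53.0769 ms.
Plus remaining 6000 bits of current packet: 0.461538 ms.
Queuing delay = 53.5 ms.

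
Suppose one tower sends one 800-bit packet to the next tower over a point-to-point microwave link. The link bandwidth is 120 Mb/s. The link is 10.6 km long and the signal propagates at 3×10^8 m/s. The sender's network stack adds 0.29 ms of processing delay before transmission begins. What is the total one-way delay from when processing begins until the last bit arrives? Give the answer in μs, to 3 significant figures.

332 μs

Transmission delay = L/R = 800 / 120000000 = 6.66667 μs.
Propagation delay = d/s = 10600 m / 300000000 m/s = 35.3333 μs.
Plus processing delay 0.29 ms = 290 μs.
Total = 332 μs.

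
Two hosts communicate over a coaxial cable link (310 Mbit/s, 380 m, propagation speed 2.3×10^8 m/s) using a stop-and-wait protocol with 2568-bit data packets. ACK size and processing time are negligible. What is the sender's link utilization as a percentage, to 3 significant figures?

71.5 %

t_tx = L/R = 2568/310000000 = 8.28387e-06 s.
t_prop = 380/2.3e+08 = 1.65217e-06 s; RTT = 3.30435e-06 s.
Cycle = t_tx + RTT = 1.15882e-05 s.
Utilization = t_tx / cycle = 8.28387e-06/1.15882e-05 = 71.5 %.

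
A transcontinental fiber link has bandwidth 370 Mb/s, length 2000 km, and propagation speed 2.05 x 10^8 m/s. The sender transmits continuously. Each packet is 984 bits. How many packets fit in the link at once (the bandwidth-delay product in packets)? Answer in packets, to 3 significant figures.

Propagation delay = 2000000 / 2.05e+08 = 0.0097561 s.
BDP = R × t_prop = 370000000 × 0.0097561 = 3609760 bits.
In packets of 984 bits: 3670 packets.

3670 packets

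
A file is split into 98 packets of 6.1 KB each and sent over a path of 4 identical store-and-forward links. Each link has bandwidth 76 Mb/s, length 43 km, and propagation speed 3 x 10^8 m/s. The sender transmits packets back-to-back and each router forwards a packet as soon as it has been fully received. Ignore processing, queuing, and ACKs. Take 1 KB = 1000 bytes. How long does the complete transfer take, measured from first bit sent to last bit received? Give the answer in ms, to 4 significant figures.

Per-hop transmission t_tx = L/R = 48800/76000000 = 0.642105 ms.
Per-hop propagation t_prop = 43000/300000000 = 0.143333 ms.
Pipeline fill: first packet needs 4·t_tx to clear all hops; remaining 97 packets each add one t_tx.
Total = (4+98-1)·t_tx + 4·t_prop = 101·0.642105 + 4·0.143333 = 65.43 ms.

65.43 ms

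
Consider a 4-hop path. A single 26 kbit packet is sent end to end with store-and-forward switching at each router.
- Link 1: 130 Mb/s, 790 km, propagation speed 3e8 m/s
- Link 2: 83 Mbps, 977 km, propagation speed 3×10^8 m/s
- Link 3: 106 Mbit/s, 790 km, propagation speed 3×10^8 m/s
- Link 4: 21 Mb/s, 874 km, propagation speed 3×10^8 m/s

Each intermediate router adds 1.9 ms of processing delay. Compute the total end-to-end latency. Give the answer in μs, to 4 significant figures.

19130 μs

L = 26000 bits.
Transmission delays (L/R per hop): 200, 313.253, 245.283, 1238.1 μs; sum = 1996.63 μs.
Propagation delays (d/s per hop): 2633.33, 3256.67, 2633.33, 2913.33 μs; sum = 11436.7 μs.
Processing at 3 router(s): 3 × 1.9 ms = 5700 μs.
End-to-end = 19130 μs.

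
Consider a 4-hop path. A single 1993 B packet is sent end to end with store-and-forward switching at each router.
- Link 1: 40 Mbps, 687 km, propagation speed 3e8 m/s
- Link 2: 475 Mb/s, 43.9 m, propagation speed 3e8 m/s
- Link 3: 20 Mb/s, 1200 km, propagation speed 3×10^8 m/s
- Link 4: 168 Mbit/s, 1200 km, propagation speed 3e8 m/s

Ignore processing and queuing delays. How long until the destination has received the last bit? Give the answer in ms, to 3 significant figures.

L = 1993 × 8 = 15944 bits.
Transmission delays (L/R per hop): 0.3986, 0.0335663, 0.7972, 0.0949048 ms; sum = 1.32427 ms.
Propagation delays (d/s per hop): 2.29, 0.000146333, 4, 4 ms; sum = 10.2901 ms.
End-to-end = 11.6 ms.

11.6 ms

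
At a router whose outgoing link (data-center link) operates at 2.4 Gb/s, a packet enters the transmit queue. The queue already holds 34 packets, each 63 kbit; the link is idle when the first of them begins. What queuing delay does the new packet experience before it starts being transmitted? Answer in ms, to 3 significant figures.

Each queued packet: L/R = 63000/2400000000 = 0.02625 ms.
34 queued → 0.8925 ms.
Queuing delay = 0.893 ms.

0.893 ms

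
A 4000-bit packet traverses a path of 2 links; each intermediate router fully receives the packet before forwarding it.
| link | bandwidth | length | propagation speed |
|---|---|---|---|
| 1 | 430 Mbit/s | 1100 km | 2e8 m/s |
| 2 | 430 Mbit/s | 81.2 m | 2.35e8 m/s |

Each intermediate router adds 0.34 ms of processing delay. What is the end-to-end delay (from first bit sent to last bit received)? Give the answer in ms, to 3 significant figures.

5.86 ms

Transmission delay per hop = L/R = 4000/430000000 = 0.00930233 ms; 2 hops → 0.0186047 ms.
Propagation delays (d/s per hop): 5.5, 0.000345532 ms; sum = 5.50035 ms.
Processing at 1 router(s): 1 × 0.34 ms = 0.34 ms.
End-to-end = 5.86 ms.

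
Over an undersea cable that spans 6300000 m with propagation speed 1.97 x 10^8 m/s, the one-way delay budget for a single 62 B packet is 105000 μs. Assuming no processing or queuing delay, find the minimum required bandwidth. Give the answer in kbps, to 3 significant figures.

6.79 kbps

L = 496 bits.
Propagation delay = 6300000 / 197000000 = 31979.7 μs.
Transmission budget = 105000 − 31979.7 = 73020.3 μs.
R ≥ L / t_tx = 496 bits / 0.0730203 s = 6.79 kbps.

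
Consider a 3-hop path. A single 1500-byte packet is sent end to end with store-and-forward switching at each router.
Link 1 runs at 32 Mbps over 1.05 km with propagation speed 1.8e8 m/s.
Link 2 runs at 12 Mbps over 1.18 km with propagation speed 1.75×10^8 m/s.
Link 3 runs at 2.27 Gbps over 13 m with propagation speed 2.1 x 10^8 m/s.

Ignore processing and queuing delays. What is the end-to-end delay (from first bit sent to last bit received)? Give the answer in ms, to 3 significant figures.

1.39 ms

L = 1500 × 8 = 12000 bits.
Transmission delays (L/R per hop): 0.375, 1, 0.00528634 ms; sum = 1.38029 ms.
Propagation delays (d/s per hop): 0.00583333, 0.00674286, 6.19048e-05 ms; sum = 0.0126381 ms.
End-to-end = 1.39 ms.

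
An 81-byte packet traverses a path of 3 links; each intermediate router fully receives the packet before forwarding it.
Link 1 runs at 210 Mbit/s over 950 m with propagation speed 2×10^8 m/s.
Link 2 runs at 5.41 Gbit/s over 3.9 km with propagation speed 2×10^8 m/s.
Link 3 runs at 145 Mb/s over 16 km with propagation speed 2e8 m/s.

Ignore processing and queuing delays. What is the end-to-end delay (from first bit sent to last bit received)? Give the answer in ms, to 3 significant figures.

0.112 ms

L = 81 × 8 = 648 bits.
Transmission delays (L/R per hop): 0.00308571, 0.000119778, 0.00446897 ms; sum = 0.00767446 ms.
Propagation delays (d/s per hop): 0.00475, 0.0195, 0.08 ms; sum = 0.10425 ms.
End-to-end = 0.112 ms.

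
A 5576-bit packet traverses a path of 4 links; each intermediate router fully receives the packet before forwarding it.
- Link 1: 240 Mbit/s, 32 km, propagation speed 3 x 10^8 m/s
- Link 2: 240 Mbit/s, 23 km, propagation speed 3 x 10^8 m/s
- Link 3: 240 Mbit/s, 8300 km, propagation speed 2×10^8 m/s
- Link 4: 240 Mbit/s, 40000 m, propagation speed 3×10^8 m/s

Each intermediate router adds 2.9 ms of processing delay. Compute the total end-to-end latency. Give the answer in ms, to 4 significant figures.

50.61 ms

Transmission delay per hop = L/R = 5576/240000000 = 0.0232333 ms; 4 hops → 0.0929333 ms.
Propagation delays (d/s per hop): 0.106667, 0.0766667, 41.5, 0.133333 ms; sum = 41.8167 ms.
Processing at 3 router(s): 3 × 2.9 ms = 8.7 ms.
End-to-end = 50.61 ms.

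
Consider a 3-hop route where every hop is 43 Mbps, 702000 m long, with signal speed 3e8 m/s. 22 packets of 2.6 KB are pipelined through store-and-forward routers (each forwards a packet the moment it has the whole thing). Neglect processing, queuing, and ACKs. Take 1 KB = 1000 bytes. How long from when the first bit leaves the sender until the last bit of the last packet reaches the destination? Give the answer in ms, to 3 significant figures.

Per-hop transmission t_tx = L/R = 20800/43000000 = 0.483721 ms.
Per-hop propagation t_prop = 702000/300000000 = 2.34 ms.
Pipeline fill: first packet needs 3·t_tx to clear all hops; remaining 21 packets each add one t_tx.
Total = (3+22-1)·t_tx + 3·t_prop = 24·0.483721 + 3·2.34 = 18.6 ms.

18.6 ms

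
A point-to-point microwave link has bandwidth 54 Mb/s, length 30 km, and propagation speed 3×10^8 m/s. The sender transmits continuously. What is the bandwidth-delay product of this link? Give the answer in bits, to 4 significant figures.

Propagation delay = 30000 / 300000000 = 0.0001 s.
BDP = R × t_prop = 54000000 × 0.0001 = 5400 bits.

5400 bits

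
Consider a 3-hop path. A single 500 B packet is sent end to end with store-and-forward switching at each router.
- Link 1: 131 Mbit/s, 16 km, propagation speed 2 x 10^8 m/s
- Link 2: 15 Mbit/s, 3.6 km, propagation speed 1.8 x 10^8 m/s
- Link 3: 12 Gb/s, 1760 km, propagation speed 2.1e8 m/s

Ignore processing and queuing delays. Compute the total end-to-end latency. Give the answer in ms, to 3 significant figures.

L = 500 × 8 = 4000 bits.
Transmission delays (L/R per hop): 0.0305344, 0.266667, 0.000333333 ms; sum = 0.297534 ms.
Propagation delays (d/s per hop): 0.08, 0.02, 8.38095 ms; sum = 8.48095 ms.
End-to-end = 8.78 ms.

8.78 ms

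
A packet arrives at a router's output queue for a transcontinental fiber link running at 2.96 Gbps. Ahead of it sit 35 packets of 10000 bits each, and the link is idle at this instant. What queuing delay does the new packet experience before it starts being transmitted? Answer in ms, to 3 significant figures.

0.118 ms

Each queued packet: L/R = 10000/2960000000 = 0.00337838 ms.
35 queued → 0.118243 ms.
Queuing delay = 0.118 ms.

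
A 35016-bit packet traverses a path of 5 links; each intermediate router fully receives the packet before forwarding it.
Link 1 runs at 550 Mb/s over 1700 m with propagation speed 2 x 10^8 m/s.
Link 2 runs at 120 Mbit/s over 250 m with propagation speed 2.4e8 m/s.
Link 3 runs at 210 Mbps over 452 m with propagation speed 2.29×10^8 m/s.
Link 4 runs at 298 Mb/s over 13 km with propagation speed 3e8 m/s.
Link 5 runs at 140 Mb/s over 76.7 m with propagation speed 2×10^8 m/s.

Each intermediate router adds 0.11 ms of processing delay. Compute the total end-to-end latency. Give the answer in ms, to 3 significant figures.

Transmission delays (L/R per hop): 0.0636655, 0.2918, 0.166743, 0.117503, 0.250114 ms; sum = 0.889826 ms.
Propagation delays (d/s per hop): 0.0085, 0.00104167, 0.0019738, 0.0433333, 0.0003835 ms; sum = 0.0552323 ms.
Processing at 4 router(s): 4 × 0.11 ms = 0.44 ms.
End-to-end = 1.39 ms.

1.39 ms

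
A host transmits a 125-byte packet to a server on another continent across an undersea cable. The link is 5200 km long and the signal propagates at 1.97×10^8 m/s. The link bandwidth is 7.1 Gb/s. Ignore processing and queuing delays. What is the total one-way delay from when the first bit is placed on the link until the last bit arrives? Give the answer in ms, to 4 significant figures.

L = 125 × 8 = 1000 bits.
Transmission delay = L/R = 1000 / 7100000000 = 0.000140845 ms.
Propagation delay = d/s = 5200000 m / 197000000 m/s = 26.3959 ms.
Total = 26.40 ms.

26.40 ms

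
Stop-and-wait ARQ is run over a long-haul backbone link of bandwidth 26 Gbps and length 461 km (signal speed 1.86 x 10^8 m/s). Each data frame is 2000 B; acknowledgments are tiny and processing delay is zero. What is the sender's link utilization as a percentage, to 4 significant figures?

0.01241 %

t_tx = L/R = 16000/26000000000 = 6.15385e-07 s.
t_prop = 461000/186000000 = 0.00247849 s; RTT = 0.00495699 s.
Cycle = t_tx + RTT = 0.0049576 s.
Utilization = t_tx / cycle = 6.15385e-07/0.0049576 = 0.01241 %.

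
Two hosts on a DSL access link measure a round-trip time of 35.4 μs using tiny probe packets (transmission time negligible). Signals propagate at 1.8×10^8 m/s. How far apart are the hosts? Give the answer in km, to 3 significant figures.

3.19 km

One-way propagation = RTT/2 = 17.7 μs.
d = s × t = 180000000 × 1.77e-05 = 3.19 km.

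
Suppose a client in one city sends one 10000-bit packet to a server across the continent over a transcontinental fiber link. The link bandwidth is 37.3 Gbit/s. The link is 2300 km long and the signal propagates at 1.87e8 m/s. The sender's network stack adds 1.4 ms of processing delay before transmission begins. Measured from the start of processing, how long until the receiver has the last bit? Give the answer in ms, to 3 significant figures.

13.7 ms

Transmission delay = L/R = 10000 / 37300000000 = 0.000268097 ms.
Propagation delay = d/s = 2300000 m / 187000000 m/s = 12.2995 ms.
Plus processing delay 1.4 ms = 1.4 ms.
Total = 13.7 ms.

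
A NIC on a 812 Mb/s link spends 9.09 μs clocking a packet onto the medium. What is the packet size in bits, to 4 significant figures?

L = R × t_tx = 812000000 b/s × 9.09e-06 s = 7381.08 bits.

7381 bits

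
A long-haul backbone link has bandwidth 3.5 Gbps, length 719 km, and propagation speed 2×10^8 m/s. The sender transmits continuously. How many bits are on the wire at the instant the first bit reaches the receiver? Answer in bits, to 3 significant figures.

12600000 bits

Propagation delay = 719000 / 200000000 = 0.003595 s.
BDP = R × t_prop = 3500000000 × 0.003595 = 12582500 bits.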